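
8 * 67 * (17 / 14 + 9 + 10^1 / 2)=57084 / 7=8154.86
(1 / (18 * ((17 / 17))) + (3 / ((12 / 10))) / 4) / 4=49 / 288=0.17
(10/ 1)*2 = 20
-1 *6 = -6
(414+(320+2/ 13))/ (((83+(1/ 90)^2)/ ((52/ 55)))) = 61845120/ 7395311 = 8.36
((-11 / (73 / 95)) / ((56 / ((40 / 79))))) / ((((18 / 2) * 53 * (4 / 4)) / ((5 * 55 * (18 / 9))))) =-0.15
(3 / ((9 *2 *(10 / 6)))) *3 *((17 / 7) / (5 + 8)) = 51 / 910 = 0.06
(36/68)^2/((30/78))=1053/1445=0.73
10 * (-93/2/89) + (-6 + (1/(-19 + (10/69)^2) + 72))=488328102/8041951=60.72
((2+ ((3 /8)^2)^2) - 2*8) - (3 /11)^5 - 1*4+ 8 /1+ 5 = -3286274677 /659664896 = -4.98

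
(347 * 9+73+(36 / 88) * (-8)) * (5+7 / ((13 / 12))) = 5232880 / 143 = 36593.57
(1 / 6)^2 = 1 / 36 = 0.03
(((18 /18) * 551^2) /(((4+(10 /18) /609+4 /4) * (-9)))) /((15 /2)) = -61631003 /68525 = -899.39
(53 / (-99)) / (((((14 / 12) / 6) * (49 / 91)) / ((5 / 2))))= -6890 / 539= -12.78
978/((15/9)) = 2934/5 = 586.80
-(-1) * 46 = 46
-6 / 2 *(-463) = 1389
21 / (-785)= -21 / 785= -0.03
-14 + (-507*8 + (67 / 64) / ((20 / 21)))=-5208193 / 1280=-4068.90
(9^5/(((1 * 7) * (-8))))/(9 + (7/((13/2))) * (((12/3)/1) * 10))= -767637/37912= -20.25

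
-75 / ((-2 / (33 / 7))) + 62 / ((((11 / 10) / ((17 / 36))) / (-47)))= -1074.17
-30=-30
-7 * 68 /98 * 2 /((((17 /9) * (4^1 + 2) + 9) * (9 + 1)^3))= -51 /106750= -0.00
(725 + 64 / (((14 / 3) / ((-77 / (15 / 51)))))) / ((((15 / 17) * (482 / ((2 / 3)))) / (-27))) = 730677 / 6025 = 121.27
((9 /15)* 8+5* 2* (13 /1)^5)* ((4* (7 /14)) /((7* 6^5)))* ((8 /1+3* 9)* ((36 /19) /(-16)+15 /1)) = 71057.53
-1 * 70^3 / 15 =-68600 / 3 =-22866.67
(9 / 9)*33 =33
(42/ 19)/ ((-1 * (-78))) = 7/ 247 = 0.03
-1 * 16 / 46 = -8 / 23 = -0.35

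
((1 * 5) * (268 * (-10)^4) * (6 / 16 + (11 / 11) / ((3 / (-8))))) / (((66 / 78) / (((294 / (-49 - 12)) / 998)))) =5334875000 / 30439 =175264.46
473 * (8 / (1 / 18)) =68112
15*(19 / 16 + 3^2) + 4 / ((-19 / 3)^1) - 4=45047 / 304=148.18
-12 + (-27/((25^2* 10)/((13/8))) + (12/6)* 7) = 99649/50000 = 1.99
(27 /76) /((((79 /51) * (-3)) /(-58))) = 13311 /3002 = 4.43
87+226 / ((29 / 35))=10433 / 29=359.76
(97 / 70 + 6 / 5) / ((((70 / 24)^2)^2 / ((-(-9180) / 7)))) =3445452288 / 73530625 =46.86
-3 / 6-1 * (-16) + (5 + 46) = 133 / 2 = 66.50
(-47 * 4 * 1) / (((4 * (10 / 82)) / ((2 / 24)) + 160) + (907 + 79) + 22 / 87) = -0.16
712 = 712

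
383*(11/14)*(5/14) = 21065/196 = 107.47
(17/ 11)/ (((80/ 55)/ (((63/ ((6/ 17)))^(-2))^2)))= 1/ 955485153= 0.00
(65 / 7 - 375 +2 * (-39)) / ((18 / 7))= -1553 / 9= -172.56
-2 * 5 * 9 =-90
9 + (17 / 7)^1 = 80 / 7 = 11.43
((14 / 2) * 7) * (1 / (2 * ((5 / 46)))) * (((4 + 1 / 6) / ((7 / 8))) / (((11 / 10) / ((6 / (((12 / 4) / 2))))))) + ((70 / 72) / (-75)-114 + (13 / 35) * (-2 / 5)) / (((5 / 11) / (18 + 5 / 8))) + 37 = -737.74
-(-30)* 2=60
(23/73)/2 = 23/146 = 0.16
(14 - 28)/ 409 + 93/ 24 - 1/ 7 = 84697/ 22904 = 3.70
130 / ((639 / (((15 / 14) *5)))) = 1625 / 1491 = 1.09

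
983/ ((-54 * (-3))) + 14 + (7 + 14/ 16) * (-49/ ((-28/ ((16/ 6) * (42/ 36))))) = 40787/ 648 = 62.94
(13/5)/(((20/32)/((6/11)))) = 624/275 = 2.27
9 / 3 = 3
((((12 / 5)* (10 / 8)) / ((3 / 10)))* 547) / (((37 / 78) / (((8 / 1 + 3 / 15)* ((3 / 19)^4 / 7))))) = 283387572 / 33753139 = 8.40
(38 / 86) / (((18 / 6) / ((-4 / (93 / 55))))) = -4180 / 11997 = -0.35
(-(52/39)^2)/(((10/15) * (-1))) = 8/3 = 2.67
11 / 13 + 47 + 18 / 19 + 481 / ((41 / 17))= 2513851 / 10127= 248.23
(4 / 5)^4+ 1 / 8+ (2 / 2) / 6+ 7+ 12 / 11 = 1450709 / 165000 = 8.79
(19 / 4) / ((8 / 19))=361 / 32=11.28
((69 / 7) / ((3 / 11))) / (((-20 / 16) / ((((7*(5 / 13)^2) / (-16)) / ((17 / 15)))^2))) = -49809375 / 528264256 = -0.09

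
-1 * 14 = -14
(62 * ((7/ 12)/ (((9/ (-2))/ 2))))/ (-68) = 217/ 918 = 0.24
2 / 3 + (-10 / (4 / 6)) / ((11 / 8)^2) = -2638 / 363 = -7.27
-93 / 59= -1.58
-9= -9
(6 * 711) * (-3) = -12798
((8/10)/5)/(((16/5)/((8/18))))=1/45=0.02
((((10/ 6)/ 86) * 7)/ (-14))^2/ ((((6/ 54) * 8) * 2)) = 25/ 473344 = 0.00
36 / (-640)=-9 / 160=-0.06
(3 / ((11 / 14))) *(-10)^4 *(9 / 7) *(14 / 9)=840000 / 11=76363.64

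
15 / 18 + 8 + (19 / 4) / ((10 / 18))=1043 / 60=17.38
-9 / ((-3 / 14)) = 42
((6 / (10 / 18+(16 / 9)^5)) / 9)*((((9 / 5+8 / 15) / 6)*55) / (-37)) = -120285 / 5715871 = -0.02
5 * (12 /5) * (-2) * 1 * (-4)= 96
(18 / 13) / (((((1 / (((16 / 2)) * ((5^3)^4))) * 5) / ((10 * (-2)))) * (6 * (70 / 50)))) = -1287774725.27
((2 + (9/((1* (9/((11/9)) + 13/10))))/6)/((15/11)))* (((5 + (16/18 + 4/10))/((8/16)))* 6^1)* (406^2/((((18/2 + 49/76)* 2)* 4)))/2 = 20191328181332/157173525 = 128465.20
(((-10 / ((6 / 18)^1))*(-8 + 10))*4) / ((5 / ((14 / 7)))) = -96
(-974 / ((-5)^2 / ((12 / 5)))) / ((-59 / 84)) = 981792 / 7375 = 133.12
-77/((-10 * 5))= 77/50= 1.54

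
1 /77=0.01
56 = 56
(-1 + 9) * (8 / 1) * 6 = 384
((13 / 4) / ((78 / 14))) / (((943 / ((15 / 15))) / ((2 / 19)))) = 7 / 107502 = 0.00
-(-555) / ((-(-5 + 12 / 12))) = 555 / 4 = 138.75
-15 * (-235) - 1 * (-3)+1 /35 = 123481 /35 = 3528.03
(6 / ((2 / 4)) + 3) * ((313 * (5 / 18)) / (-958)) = -7825 / 5748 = -1.36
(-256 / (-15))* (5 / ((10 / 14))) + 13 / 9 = 5441 / 45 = 120.91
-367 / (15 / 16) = -5872 / 15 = -391.47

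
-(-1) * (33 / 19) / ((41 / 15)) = 495 / 779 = 0.64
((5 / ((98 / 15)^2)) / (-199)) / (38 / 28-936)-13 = -4644342569 / 357257138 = -13.00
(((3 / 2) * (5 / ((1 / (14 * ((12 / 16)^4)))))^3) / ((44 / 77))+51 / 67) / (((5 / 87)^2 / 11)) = 2669291898632526519 / 28101836800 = 94986385.33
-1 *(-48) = 48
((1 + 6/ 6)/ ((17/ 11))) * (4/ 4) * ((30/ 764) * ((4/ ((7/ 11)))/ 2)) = 3630/ 22729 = 0.16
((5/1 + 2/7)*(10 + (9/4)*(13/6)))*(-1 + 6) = 3145/8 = 393.12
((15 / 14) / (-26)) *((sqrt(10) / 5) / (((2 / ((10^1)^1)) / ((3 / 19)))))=-45 *sqrt(10) / 6916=-0.02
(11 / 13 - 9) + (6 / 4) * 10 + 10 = 219 / 13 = 16.85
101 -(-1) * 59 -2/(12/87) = 291/2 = 145.50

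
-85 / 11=-7.73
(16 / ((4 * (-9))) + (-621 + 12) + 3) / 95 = -6.38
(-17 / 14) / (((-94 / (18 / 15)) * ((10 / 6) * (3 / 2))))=51 / 8225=0.01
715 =715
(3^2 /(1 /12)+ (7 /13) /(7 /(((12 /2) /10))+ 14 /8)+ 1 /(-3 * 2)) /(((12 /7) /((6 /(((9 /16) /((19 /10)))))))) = 10295530 /8073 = 1275.30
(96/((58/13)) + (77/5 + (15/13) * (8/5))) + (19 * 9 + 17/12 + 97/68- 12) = 19285309/96135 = 200.61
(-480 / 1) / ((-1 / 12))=5760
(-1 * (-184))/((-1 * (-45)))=184/45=4.09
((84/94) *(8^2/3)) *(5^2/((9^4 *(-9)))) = -22400/2775303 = -0.01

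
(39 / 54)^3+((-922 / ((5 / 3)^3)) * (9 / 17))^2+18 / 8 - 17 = 292368107930887 / 26335125000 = 11101.83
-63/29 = -2.17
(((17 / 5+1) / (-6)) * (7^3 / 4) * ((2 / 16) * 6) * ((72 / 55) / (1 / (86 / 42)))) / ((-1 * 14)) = 903 / 100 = 9.03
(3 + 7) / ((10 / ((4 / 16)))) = 1 / 4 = 0.25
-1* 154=-154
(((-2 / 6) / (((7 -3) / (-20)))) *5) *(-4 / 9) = -100 / 27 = -3.70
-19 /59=-0.32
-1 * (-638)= 638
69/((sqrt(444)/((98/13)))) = 1127 * sqrt(111)/481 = 24.69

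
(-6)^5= -7776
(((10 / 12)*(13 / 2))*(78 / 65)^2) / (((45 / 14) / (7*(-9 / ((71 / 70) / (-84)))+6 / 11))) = 247232804 / 19525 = 12662.37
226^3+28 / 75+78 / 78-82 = 865732153 / 75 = 11543095.37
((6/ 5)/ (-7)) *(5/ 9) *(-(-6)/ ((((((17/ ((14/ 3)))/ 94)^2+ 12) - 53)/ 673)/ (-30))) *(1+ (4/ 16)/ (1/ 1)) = -351.76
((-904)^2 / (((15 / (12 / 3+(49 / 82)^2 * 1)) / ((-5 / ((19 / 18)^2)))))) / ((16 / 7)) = -282814605108 / 606841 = -466044.00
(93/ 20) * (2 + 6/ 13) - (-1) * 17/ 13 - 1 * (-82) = 6159/ 65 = 94.75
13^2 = 169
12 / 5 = 2.40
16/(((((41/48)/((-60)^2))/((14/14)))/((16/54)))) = 19980.49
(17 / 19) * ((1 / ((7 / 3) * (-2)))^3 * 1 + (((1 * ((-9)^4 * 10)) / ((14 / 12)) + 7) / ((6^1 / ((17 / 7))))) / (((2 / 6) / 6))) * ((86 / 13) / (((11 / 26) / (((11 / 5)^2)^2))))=1094029336438797 / 8146250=134298522.20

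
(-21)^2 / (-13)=-441 / 13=-33.92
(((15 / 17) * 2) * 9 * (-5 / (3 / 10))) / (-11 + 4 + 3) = 1125 / 17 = 66.18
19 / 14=1.36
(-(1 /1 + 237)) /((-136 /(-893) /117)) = -731367 /4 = -182841.75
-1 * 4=-4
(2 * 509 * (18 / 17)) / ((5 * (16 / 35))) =32067 / 68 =471.57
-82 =-82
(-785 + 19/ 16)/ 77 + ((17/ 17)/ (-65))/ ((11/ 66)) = -822557/ 80080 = -10.27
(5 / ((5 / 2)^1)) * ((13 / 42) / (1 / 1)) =13 / 21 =0.62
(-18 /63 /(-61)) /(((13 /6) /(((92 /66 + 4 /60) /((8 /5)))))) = 241 /122122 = 0.00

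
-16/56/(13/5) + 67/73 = 5367/6643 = 0.81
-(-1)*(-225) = -225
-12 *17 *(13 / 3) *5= -4420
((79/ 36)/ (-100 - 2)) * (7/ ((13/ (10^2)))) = -13825/ 11934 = -1.16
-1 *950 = -950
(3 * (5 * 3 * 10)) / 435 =30 / 29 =1.03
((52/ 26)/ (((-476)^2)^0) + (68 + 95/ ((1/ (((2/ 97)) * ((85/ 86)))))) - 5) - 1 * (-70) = 571160/ 4171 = 136.94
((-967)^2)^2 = 874391437921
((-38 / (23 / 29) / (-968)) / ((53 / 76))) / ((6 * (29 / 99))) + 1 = 27901 / 26818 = 1.04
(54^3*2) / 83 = 314928 / 83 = 3794.31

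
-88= -88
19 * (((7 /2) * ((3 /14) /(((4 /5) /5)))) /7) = 1425 /112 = 12.72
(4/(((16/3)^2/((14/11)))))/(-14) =-9/704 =-0.01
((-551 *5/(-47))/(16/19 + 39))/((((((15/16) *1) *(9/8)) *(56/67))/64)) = 718257152/6724431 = 106.81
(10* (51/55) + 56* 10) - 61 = 5591/11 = 508.27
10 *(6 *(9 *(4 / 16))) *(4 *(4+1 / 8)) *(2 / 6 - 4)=-16335 / 2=-8167.50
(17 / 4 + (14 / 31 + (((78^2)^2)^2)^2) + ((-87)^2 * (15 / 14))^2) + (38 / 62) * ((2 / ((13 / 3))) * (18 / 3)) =74138665575389094464511559868617079 / 39494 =1877213388752445800995381000000.00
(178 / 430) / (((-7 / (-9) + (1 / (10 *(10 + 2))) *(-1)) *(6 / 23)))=24564 / 11911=2.06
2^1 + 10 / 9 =28 / 9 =3.11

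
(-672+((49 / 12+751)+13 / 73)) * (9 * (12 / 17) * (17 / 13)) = 691.71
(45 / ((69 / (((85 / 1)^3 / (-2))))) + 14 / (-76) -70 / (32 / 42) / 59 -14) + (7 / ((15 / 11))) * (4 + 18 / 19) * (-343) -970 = -649592031709 / 3093960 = -209954.89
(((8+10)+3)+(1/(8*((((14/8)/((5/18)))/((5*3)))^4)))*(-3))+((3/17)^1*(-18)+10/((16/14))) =64017389/4408236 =14.52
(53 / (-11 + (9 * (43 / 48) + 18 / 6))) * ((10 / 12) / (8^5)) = 265 / 12288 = 0.02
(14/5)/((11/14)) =196/55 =3.56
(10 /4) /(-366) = -5 /732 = -0.01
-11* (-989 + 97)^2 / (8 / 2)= -2188076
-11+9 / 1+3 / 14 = -1.79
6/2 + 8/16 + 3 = 13/2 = 6.50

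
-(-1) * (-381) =-381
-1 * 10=-10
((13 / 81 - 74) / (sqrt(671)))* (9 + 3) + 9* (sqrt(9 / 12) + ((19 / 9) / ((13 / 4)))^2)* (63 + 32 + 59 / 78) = 1075.78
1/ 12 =0.08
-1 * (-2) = 2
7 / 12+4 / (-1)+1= -29 / 12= -2.42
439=439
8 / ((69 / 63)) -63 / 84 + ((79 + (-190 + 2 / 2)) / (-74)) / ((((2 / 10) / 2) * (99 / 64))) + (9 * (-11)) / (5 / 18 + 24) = 7035157 / 582084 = 12.09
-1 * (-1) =1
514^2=264196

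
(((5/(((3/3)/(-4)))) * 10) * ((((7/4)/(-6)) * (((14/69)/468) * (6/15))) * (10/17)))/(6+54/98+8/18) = 24010/28225899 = 0.00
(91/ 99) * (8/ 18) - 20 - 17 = -32603/ 891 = -36.59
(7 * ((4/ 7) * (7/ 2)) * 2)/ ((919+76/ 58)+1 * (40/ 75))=12180/ 400567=0.03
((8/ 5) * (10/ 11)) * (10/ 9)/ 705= 32/ 13959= 0.00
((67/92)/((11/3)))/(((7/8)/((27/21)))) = 3618/12397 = 0.29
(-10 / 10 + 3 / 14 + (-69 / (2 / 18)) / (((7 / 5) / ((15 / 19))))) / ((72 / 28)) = -93359 / 684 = -136.49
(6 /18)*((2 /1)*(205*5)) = 2050 /3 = 683.33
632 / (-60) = -10.53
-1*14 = -14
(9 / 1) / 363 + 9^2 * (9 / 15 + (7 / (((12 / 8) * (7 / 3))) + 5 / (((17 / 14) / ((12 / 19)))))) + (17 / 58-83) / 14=415.37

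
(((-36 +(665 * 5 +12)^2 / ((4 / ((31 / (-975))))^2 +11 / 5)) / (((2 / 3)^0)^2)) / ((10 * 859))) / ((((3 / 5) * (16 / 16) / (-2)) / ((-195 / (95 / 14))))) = 9239817584998 / 1241384579291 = 7.44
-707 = -707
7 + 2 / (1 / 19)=45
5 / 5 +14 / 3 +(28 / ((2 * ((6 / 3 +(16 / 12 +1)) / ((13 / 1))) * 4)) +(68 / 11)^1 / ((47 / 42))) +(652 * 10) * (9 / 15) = 12202309 / 3102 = 3933.69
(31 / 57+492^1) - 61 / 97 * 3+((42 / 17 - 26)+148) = 57817712 / 93993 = 615.13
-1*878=-878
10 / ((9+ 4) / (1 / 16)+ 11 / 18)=36 / 751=0.05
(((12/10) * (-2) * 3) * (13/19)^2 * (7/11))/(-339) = 0.01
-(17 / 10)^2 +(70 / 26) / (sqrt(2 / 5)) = -289 / 100 +35 * sqrt(10) / 26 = 1.37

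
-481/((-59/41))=19721/59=334.25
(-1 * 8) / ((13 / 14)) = -112 / 13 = -8.62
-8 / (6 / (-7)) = 28 / 3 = 9.33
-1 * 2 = -2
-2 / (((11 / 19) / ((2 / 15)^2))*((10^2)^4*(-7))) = 19 / 216562500000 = 0.00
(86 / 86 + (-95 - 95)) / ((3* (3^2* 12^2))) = -7 / 144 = -0.05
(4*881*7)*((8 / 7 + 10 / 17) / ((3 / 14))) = 10163216 / 51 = 199278.75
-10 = -10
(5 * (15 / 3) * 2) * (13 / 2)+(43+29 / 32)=11805 / 32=368.91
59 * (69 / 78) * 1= 1357 / 26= 52.19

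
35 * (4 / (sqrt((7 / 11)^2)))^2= 9680 / 7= 1382.86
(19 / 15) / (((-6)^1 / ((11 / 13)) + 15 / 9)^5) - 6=-5513227764459 / 918829984495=-6.00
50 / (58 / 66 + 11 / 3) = 11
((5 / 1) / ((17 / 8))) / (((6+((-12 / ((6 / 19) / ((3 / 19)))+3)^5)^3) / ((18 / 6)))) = -40 / 81310439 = -0.00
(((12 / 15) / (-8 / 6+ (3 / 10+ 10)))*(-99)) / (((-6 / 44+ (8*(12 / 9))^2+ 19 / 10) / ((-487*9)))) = 5154933960 / 15384917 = 335.06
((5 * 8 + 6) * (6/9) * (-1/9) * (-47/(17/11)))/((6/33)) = 261602/459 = 569.94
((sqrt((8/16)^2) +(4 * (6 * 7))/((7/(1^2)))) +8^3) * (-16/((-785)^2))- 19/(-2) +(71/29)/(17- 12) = 356542893/35741050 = 9.98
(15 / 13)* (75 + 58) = 1995 / 13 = 153.46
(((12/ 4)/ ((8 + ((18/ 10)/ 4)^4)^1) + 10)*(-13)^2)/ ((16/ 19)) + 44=2125.75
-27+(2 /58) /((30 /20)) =-2347 /87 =-26.98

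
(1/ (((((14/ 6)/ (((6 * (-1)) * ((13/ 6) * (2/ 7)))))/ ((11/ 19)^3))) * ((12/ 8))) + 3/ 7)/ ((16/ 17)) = 1272059/ 5377456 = 0.24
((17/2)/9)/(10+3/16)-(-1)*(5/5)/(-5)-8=-8.11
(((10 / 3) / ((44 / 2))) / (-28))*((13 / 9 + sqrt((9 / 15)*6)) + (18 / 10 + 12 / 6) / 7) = -313 / 29106 - sqrt(10) / 308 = -0.02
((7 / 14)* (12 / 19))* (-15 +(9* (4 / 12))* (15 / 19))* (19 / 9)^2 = -160 / 9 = -17.78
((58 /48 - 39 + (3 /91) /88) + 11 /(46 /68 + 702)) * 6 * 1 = -221240879 /976118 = -226.65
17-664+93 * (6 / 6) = -554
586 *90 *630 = 33226200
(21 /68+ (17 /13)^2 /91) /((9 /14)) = 342611 /672282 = 0.51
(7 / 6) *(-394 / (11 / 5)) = -6895 / 33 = -208.94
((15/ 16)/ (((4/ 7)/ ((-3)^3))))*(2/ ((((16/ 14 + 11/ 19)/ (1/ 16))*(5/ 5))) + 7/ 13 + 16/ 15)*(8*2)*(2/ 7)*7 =-113277339/ 47632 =-2378.18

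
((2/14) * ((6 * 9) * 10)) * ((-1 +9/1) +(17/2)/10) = 4779/7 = 682.71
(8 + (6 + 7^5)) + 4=16825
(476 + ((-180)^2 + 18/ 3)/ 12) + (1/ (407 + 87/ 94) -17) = 242302243/ 76690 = 3159.50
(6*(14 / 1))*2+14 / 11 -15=1697 / 11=154.27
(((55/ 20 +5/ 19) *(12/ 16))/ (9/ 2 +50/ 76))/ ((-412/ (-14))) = 687/ 46144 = 0.01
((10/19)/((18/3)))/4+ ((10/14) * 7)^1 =1145/228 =5.02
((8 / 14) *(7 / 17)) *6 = 24 / 17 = 1.41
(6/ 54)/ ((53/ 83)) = 83/ 477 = 0.17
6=6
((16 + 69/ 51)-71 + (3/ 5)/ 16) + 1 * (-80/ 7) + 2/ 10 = -617259/ 9520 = -64.84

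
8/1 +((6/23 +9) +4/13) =5253/299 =17.57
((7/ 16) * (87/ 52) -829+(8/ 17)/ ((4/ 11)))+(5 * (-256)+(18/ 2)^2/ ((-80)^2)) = -2980085999/ 1414400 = -2106.96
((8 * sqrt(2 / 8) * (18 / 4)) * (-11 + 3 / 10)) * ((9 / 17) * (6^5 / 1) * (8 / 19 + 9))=-12063631968 / 1615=-7469741.16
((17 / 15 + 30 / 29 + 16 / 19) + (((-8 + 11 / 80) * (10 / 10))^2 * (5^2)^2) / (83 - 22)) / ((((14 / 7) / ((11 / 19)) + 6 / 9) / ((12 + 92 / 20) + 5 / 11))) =38522628601933 / 14627507200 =2633.57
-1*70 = -70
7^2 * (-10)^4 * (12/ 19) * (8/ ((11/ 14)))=658560000/ 209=3151004.78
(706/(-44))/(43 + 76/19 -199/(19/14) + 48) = 6707/21582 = 0.31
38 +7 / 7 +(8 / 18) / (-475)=166721 / 4275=39.00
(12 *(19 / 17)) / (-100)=-57 / 425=-0.13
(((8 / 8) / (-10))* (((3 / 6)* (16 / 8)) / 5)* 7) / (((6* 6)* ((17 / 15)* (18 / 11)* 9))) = -77 / 330480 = -0.00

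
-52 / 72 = -13 / 18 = -0.72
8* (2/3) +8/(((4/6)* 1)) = 52/3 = 17.33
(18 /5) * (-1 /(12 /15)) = -9 /2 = -4.50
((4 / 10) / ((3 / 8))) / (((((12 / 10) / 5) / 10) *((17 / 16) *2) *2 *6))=800 / 459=1.74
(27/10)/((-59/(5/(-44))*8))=27/41536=0.00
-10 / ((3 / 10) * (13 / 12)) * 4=-1600 / 13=-123.08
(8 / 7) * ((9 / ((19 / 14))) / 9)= 16 / 19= 0.84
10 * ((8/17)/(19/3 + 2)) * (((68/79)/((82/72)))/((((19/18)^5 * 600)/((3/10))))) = 816293376/5012552913125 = 0.00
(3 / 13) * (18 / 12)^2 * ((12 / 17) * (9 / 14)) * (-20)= -7290 / 1547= -4.71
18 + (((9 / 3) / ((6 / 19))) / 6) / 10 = 2179 / 120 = 18.16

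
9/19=0.47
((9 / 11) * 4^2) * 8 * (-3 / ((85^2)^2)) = -3456 / 574206875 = -0.00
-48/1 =-48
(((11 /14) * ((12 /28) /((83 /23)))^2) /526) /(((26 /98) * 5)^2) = 366597 /30619538300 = 0.00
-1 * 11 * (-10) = 110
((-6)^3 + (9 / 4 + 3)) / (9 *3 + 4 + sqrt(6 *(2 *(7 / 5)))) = -130665 / 18884 + 843 *sqrt(105) / 9442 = -6.00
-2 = -2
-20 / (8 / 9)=-45 / 2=-22.50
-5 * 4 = -20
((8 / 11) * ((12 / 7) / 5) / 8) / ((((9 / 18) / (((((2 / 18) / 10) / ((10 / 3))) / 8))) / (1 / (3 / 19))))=19 / 115500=0.00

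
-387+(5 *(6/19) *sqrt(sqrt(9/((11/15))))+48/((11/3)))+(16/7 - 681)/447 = -12921838/34419+30 *33^(3/4) *5^(1/4)/209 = -372.47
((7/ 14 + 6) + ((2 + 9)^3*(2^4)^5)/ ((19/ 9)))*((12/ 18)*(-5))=-125608920275/ 57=-2203665267.98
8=8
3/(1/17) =51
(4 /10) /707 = 2 /3535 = 0.00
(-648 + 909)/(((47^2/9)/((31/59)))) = 72819/130331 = 0.56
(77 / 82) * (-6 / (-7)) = 33 / 41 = 0.80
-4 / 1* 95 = -380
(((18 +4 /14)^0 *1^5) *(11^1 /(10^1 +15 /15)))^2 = 1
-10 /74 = -0.14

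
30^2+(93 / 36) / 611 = 900.00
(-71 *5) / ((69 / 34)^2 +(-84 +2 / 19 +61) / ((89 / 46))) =693952580 / 15080709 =46.02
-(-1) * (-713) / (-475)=713 / 475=1.50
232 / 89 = 2.61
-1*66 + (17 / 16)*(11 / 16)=-16709 / 256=-65.27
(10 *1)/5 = 2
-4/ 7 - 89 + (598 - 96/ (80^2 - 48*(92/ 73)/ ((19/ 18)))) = 978396917/ 1924412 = 508.41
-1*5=-5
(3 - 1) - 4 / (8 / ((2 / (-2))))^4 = 2047 / 1024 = 2.00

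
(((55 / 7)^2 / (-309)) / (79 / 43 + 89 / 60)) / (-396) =59125 / 389138841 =0.00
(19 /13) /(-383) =-19 /4979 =-0.00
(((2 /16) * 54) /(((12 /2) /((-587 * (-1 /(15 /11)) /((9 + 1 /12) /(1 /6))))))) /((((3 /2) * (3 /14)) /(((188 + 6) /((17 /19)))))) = 5994.01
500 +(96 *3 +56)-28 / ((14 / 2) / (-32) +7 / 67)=38116 / 35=1089.03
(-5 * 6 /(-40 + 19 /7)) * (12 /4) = 2.41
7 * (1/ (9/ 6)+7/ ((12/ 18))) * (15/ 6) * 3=2345/ 4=586.25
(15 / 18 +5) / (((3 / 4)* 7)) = 10 / 9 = 1.11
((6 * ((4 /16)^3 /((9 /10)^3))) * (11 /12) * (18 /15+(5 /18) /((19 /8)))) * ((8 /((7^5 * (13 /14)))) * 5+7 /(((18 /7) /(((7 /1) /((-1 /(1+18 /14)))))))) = -236781149275 /35018832303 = -6.76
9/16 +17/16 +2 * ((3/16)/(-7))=1.57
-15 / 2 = -7.50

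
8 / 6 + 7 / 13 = 73 / 39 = 1.87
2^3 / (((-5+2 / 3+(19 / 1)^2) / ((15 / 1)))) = 36 / 107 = 0.34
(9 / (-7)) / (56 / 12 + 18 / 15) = -0.22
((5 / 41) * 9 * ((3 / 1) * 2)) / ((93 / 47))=4230 / 1271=3.33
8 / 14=4 / 7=0.57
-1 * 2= -2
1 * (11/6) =11/6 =1.83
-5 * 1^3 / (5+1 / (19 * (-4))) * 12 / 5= -912 / 379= -2.41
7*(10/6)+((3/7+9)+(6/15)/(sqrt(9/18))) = 2*sqrt(2)/5+443/21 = 21.66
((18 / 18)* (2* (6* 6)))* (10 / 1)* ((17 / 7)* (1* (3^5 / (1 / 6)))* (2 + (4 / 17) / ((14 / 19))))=289733760 / 49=5912933.88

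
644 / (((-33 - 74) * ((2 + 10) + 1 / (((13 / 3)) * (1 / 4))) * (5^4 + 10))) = -299 / 407670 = -0.00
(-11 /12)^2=121 /144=0.84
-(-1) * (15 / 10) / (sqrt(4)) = 3 / 4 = 0.75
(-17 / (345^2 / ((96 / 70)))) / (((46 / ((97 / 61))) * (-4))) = 3298 / 1948240875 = 0.00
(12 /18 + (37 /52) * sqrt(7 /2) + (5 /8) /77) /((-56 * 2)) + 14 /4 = 3.48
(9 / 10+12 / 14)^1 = 123 / 70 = 1.76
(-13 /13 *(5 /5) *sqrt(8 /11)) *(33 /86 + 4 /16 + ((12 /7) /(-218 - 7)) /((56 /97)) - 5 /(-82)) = -0.58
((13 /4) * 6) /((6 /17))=221 /4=55.25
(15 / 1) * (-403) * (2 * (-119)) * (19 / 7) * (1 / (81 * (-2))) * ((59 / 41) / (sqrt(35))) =-7679971 * sqrt(35) / 7749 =-5863.38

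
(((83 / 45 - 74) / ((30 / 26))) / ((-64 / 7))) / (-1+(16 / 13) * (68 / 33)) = 42253211 / 9489600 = 4.45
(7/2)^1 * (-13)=-91/2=-45.50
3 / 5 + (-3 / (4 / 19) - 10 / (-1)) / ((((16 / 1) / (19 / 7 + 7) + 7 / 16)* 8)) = 1957 / 5670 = 0.35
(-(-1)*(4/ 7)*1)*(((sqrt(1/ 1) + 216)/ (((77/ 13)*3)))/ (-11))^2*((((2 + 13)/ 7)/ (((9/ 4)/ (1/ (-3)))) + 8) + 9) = 682767436/ 58110129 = 11.75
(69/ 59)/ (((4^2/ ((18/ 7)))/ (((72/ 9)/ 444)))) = 207/ 61124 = 0.00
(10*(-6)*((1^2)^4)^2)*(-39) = 2340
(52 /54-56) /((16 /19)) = -14117 /216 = -65.36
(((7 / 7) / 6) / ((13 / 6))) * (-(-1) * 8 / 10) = 4 / 65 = 0.06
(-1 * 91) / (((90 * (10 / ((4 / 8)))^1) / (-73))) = 6643 / 1800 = 3.69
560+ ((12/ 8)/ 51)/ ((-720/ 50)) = 1370875/ 2448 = 560.00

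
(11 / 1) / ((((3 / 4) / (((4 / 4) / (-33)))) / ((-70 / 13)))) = 280 / 117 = 2.39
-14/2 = -7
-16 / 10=-8 / 5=-1.60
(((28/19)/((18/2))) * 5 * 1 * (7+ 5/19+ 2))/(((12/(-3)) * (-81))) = 6160/263169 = 0.02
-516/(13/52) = -2064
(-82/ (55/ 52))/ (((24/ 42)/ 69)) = -514878/ 55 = -9361.42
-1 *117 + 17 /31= -3610 /31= -116.45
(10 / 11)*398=3980 / 11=361.82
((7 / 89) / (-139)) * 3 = -21 / 12371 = -0.00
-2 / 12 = -0.17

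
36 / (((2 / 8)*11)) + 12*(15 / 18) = 254 / 11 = 23.09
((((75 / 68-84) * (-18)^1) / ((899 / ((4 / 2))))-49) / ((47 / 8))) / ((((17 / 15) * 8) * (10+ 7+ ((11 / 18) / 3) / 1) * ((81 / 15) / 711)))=-74455991100 / 11344127693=-6.56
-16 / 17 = -0.94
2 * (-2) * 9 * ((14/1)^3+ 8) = -99072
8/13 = 0.62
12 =12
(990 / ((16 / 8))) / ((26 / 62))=15345 / 13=1180.38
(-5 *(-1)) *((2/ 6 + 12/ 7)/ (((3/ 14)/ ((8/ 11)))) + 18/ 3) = 6410/ 99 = 64.75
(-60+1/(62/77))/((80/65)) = -47359/992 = -47.74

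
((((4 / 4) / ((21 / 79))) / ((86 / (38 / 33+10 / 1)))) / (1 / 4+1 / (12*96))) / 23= 80896 / 956879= 0.08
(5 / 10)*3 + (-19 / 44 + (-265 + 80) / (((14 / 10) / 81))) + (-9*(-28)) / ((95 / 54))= -308963981 / 29260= -10559.26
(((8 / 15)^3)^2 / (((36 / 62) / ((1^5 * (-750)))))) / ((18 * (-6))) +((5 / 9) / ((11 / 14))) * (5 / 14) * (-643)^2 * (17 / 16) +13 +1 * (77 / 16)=110949.80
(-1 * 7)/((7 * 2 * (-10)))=1/20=0.05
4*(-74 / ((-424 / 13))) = 9.08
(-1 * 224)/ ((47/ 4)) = -896/ 47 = -19.06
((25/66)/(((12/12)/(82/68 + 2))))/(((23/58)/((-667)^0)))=79025/25806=3.06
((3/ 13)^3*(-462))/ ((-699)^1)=4158/ 511901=0.01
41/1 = 41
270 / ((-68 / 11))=-1485 / 34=-43.68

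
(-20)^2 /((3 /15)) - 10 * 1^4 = 1990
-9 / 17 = -0.53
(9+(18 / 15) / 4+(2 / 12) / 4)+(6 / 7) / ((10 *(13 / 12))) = 9.42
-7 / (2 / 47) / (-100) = 329 / 200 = 1.64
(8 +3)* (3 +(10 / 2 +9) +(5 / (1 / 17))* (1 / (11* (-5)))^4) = 187.00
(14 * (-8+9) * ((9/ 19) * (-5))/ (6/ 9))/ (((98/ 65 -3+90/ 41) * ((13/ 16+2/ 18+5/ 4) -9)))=362653200/ 34982021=10.37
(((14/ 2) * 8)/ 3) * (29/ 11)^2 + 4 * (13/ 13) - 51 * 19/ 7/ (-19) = 141.03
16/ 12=4/ 3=1.33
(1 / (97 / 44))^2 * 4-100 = -933156 / 9409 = -99.18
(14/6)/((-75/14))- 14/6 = -623/225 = -2.77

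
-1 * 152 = -152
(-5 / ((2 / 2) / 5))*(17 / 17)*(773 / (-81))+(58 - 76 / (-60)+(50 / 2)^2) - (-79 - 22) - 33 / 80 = 1326371 / 1296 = 1023.43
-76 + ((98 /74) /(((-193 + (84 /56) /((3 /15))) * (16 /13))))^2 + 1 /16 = -75.94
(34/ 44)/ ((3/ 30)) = 85/ 11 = 7.73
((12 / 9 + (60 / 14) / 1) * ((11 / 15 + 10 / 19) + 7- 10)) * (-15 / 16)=3658 / 399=9.17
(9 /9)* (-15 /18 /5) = -1 /6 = -0.17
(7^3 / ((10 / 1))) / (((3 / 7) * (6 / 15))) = 2401 / 12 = 200.08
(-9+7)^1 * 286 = -572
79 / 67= 1.18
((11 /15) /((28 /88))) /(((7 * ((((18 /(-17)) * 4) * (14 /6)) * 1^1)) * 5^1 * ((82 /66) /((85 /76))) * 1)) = -384659 /64127280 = -0.01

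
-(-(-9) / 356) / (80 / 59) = -531 / 28480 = -0.02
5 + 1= 6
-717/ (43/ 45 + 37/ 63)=-8365/ 18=-464.72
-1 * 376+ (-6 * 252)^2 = 2285768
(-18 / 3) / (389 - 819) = 3 / 215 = 0.01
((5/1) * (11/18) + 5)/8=145/144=1.01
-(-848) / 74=424 / 37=11.46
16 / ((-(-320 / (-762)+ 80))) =-381 / 1915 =-0.20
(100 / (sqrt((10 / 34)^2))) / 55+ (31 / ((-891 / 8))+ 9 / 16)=92179 / 14256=6.47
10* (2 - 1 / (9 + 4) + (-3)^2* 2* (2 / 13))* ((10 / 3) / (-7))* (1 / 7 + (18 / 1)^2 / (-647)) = 9888100 / 1236417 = 8.00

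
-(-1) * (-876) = -876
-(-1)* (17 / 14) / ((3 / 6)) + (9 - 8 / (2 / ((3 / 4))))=59 / 7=8.43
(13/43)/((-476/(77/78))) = -11/17544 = -0.00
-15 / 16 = -0.94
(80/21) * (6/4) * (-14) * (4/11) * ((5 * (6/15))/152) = -80/209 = -0.38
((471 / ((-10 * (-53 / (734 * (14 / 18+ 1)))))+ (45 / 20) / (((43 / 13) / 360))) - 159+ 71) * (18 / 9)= 90009884 / 34185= 2633.02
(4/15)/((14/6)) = 4/35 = 0.11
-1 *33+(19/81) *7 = -2540/81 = -31.36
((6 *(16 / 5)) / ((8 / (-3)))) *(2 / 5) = -72 / 25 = -2.88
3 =3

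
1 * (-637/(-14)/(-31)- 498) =-499.47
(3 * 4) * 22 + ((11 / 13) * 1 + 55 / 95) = 65560 / 247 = 265.43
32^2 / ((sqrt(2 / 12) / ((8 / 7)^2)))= 65536*sqrt(6) / 49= 3276.12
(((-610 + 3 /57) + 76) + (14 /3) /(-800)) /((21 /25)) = -12174133 /19152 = -635.66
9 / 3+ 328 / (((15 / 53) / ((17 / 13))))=1518.53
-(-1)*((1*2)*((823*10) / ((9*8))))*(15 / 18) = 20575 / 108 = 190.51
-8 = -8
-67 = -67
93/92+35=3313/92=36.01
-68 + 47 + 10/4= -37/2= -18.50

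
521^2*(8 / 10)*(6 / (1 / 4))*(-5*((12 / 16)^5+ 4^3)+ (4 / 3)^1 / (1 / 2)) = -265603118413 / 160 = -1660019490.08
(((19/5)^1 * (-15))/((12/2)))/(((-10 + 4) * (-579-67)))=-1/408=-0.00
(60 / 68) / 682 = 15 / 11594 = 0.00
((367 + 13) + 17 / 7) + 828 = 8473 / 7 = 1210.43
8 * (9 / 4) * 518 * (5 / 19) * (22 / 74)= 13860 / 19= 729.47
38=38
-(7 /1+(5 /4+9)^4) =-11045.13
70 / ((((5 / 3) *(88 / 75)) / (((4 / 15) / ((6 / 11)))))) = 35 / 2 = 17.50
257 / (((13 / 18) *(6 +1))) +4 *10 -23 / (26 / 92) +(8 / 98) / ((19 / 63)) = 16808 / 1729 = 9.72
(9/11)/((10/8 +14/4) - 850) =-12/12397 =-0.00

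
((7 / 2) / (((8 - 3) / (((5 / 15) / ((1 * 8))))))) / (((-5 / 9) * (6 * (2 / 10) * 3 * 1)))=-7 / 480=-0.01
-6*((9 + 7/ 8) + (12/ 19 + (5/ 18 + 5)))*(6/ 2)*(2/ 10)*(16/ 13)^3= -1700864/ 16055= -105.94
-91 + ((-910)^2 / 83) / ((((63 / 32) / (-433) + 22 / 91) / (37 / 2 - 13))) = 5740554782053 / 24825217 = 231238.86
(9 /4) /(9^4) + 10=29161 /2916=10.00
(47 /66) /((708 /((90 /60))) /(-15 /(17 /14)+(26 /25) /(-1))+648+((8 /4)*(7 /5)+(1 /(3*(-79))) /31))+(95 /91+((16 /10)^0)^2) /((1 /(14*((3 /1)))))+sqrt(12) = 2*sqrt(3)+790034836352953 /9202790742574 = 89.31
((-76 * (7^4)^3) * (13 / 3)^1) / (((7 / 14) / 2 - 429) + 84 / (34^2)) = 2258360238329104 / 212379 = 10633632507.59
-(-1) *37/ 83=37/ 83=0.45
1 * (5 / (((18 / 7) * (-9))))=-35 / 162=-0.22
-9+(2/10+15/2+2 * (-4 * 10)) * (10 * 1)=-732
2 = 2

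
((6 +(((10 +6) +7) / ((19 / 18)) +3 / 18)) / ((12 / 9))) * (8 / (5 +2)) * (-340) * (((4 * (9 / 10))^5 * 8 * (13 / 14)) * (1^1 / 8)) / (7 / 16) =-42587960343552 / 4073125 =-10455844.18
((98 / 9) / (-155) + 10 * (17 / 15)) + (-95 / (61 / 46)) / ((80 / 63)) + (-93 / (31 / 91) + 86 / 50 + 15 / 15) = -1073670509 / 3403800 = -315.43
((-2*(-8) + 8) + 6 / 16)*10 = 975 / 4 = 243.75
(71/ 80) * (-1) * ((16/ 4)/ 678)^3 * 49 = -3479/ 389582190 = -0.00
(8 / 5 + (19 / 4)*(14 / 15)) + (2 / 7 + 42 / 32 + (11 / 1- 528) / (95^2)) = 22968193 / 3032400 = 7.57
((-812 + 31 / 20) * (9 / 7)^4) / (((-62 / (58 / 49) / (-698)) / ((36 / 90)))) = -1076340507129 / 91177975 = -11804.83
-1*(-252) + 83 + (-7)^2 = 384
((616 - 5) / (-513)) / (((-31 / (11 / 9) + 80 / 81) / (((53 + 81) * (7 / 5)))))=18912894 / 2063305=9.17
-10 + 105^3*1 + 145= 1157760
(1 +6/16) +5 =51/8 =6.38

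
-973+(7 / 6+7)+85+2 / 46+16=-863.79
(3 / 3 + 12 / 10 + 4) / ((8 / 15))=93 / 8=11.62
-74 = -74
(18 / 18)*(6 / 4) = 1.50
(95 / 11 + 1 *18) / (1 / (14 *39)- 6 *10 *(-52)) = 159978 / 18738731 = 0.01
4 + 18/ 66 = 47/ 11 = 4.27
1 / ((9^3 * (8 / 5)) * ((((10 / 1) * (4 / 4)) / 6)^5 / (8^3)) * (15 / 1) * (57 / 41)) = 2624 / 1603125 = 0.00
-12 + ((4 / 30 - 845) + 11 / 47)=-603926 / 705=-856.63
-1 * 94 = -94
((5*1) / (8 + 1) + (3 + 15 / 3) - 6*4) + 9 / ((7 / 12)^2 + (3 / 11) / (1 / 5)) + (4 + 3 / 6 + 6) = 16397 / 48582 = 0.34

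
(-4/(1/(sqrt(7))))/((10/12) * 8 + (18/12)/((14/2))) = -1.54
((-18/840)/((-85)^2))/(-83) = 3/83954500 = 0.00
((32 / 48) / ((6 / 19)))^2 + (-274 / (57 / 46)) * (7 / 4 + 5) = -2290220 / 1539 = -1488.12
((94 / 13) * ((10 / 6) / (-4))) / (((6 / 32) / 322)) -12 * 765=-1679420 / 117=-14354.02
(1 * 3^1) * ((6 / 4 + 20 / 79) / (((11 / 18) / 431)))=3223449 / 869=3709.38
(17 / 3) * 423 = 2397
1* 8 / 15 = 0.53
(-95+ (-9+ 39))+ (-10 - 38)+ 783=670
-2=-2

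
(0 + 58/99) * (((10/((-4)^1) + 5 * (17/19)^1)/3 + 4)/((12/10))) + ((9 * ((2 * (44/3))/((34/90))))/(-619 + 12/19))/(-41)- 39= -36.70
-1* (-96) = 96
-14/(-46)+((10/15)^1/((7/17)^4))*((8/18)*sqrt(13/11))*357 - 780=-17933/23+11358856*sqrt(143)/33957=3220.43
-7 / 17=-0.41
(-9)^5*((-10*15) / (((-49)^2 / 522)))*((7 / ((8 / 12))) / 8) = 3467652525 / 1372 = 2527443.53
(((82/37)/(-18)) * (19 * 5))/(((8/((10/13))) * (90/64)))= -31160/38961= -0.80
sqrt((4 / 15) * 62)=2 * sqrt(930) / 15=4.07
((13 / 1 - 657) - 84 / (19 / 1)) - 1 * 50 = -13270 / 19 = -698.42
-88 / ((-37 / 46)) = 4048 / 37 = 109.41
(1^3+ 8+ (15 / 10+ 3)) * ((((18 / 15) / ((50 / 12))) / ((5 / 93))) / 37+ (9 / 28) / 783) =73609677 / 37555000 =1.96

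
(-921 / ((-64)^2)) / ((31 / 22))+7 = 434285 / 63488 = 6.84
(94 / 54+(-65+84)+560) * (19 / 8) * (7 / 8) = 32585 / 27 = 1206.85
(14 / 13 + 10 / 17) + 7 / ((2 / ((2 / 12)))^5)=91571723 / 54991872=1.67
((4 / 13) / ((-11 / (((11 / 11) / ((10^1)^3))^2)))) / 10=-1 / 357500000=-0.00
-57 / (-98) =57 / 98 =0.58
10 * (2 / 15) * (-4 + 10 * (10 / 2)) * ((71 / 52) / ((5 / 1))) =16.75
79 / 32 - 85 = -2641 / 32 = -82.53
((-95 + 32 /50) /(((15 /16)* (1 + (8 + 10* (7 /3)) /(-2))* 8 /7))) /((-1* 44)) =-16513 /121000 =-0.14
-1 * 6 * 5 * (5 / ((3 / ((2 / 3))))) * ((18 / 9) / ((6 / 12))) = -400 / 3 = -133.33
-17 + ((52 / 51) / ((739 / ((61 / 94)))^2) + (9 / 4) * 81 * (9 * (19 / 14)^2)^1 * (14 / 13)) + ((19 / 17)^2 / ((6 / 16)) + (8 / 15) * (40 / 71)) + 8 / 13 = 58399927105274248615 / 18020721023025448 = 3240.71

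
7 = 7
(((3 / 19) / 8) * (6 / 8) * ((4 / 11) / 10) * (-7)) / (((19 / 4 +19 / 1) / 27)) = -1701 / 397100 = -0.00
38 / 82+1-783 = -32043 / 41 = -781.54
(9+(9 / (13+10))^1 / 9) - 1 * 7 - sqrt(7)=47 / 23 - sqrt(7)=-0.60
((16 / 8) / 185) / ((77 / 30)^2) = 360 / 219373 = 0.00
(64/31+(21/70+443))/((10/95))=4230.96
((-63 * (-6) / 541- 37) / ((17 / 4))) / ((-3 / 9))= 235668 / 9197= 25.62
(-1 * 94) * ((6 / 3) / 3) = -188 / 3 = -62.67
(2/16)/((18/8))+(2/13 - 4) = -887/234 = -3.79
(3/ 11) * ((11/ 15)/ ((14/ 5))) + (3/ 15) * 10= 2.07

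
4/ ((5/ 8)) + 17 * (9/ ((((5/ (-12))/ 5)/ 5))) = -45868/ 5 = -9173.60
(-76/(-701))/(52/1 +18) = 38/24535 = 0.00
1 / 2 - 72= -143 / 2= -71.50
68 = 68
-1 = -1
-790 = -790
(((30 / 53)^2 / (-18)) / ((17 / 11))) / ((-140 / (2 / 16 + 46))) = 20295 / 5348336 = 0.00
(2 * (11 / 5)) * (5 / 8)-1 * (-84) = 347 / 4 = 86.75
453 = 453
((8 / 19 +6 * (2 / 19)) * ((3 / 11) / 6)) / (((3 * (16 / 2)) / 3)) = 5 / 836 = 0.01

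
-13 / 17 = -0.76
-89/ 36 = -2.47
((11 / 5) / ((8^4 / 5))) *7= 77 / 4096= 0.02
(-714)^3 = -363994344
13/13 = 1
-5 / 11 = -0.45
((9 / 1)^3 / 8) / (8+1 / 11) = 8019 / 712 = 11.26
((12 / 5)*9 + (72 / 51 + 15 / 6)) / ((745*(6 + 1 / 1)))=4337 / 886550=0.00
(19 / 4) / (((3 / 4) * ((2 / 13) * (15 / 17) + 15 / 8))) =33592 / 10665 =3.15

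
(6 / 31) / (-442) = -3 / 6851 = -0.00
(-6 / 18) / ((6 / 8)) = -4 / 9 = -0.44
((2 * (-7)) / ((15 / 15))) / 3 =-14 / 3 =-4.67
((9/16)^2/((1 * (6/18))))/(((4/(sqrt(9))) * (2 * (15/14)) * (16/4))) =1701/20480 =0.08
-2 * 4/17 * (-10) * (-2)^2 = 320/17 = 18.82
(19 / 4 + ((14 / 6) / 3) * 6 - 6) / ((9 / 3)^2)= 41 / 108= 0.38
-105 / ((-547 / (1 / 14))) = 15 / 1094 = 0.01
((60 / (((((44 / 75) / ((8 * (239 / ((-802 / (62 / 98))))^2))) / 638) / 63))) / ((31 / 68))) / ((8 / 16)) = 282845598732000 / 55154743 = 5128218.96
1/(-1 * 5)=-1/5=-0.20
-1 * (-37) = 37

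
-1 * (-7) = 7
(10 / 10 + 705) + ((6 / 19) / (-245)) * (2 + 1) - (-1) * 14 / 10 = 3292929 / 4655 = 707.40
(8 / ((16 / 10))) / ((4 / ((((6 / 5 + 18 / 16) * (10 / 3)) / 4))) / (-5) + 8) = 775 / 1176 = 0.66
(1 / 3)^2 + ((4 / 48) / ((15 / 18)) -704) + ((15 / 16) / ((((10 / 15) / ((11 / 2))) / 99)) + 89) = 434633 / 2880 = 150.91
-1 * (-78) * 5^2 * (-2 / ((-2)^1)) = 1950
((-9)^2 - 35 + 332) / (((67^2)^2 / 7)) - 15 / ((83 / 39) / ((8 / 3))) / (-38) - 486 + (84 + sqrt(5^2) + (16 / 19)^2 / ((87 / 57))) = -364979662641575 / 921571216693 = -396.04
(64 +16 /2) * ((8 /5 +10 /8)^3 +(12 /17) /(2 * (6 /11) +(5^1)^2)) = 8141513823 /4879000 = 1668.68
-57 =-57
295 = 295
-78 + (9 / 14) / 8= -8727 / 112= -77.92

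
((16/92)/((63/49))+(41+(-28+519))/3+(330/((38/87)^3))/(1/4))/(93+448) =22743142189/768118833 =29.61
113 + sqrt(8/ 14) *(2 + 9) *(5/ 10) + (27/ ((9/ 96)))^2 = 83061.16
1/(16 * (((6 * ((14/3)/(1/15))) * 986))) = 1/6625920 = 0.00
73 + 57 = 130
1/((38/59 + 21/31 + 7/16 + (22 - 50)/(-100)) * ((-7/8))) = -5852800/10442061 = -0.56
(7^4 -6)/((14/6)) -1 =7178/7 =1025.43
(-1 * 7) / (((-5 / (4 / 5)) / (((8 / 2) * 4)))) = 448 / 25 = 17.92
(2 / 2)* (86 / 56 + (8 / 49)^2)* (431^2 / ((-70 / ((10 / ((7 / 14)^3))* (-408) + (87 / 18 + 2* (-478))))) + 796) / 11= 12661251.32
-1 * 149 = -149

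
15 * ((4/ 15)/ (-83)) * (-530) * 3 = 6360/ 83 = 76.63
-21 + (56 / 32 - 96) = -461 / 4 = -115.25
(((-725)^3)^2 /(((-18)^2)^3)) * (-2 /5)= -29044107470703125 /17006112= -1707862883.10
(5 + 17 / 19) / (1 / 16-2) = -1792 / 589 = -3.04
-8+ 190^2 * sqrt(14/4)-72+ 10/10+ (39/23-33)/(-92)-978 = -558973/529+ 18050 * sqrt(14) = 66480.26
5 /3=1.67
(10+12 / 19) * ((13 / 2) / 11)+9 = 15.28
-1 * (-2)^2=-4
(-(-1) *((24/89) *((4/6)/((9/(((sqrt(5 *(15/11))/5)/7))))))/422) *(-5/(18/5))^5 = -9765625 *sqrt(33)/3073818606012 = -0.00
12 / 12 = 1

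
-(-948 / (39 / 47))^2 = -220581904 / 169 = -1305218.37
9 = 9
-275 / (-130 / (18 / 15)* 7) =33 / 91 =0.36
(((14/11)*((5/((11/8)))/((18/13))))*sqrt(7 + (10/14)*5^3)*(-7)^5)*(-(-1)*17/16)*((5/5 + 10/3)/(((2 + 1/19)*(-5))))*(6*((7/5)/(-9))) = -494008151*sqrt(4718)/147015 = -230808.31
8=8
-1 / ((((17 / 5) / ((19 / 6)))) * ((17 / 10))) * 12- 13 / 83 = -161457 / 23987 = -6.73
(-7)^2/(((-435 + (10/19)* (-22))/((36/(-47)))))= 33516/398795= 0.08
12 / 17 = 0.71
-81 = -81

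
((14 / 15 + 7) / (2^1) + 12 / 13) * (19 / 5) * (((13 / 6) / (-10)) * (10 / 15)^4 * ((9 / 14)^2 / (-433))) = 36233 / 47738250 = 0.00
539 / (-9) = -59.89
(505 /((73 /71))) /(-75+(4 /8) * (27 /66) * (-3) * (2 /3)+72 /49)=-38651690 /5818611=-6.64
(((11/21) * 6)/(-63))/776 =-11/171108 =-0.00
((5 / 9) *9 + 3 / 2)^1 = 13 / 2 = 6.50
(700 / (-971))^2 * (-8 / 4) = -980000 / 942841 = -1.04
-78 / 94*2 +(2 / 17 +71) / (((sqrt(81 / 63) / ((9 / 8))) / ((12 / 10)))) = -78 / 47 +10881*sqrt(7) / 340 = 83.01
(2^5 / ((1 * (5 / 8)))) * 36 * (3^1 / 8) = 691.20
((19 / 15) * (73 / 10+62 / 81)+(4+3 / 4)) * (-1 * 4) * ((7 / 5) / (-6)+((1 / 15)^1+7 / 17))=-363679 / 24786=-14.67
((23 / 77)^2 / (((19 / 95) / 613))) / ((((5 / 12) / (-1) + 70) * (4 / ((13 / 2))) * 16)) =12646803 / 31684576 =0.40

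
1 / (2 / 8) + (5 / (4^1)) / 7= 117 / 28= 4.18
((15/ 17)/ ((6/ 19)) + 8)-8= 95/ 34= 2.79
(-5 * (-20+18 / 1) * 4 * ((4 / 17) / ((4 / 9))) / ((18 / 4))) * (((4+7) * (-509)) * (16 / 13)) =-7166720 / 221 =-32428.60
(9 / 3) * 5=15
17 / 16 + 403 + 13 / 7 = 45463 / 112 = 405.92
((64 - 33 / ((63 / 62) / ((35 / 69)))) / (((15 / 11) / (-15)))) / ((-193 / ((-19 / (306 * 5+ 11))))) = -2056142 / 61564491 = -0.03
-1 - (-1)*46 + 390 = 435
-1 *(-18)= 18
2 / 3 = 0.67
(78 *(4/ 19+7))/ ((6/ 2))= 3562/ 19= 187.47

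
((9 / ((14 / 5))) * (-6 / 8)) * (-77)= 1485 / 8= 185.62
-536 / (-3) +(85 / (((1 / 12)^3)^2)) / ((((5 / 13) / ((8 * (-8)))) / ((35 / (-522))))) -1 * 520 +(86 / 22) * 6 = 2709999147950 / 957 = 2831765044.88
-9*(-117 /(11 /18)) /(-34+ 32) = -9477 /11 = -861.55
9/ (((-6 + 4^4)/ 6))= 0.22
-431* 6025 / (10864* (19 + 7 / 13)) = -33758075 / 2759456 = -12.23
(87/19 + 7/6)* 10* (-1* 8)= -26200/57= -459.65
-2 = -2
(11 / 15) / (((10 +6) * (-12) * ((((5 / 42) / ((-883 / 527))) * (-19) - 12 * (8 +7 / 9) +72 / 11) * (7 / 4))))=106843 / 4769928600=0.00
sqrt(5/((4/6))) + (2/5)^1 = 2/5 + sqrt(30)/2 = 3.14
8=8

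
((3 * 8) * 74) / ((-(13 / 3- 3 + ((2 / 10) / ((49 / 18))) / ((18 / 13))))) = -1281.02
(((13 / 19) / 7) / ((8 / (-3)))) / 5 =-39 / 5320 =-0.01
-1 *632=-632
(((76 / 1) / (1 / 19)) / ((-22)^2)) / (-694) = -361 / 83974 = -0.00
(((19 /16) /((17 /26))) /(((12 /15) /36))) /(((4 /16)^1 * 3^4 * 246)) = 1235 /75276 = 0.02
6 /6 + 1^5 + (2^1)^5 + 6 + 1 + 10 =51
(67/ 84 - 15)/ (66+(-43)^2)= -1193/ 160860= -0.01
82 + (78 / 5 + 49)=733 / 5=146.60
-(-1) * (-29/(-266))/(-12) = -29/3192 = -0.01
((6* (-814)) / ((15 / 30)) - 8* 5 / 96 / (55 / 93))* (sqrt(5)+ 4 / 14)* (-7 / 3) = 429823 / 66+ 3008761* sqrt(5) / 132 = 57480.61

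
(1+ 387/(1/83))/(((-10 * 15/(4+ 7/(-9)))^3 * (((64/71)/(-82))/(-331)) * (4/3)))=-377430311072389/52488000000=-7190.79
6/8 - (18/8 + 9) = -21/2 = -10.50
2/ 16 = 1/ 8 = 0.12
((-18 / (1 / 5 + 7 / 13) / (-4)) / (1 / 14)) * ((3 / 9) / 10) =91 / 32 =2.84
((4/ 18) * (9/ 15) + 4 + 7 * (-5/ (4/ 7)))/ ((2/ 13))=-44551/ 120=-371.26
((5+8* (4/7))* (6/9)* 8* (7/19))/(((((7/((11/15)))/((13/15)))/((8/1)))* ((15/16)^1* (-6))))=-9810944/4039875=-2.43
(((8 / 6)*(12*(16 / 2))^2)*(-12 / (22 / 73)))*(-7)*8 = 301400064 / 11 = 27400005.82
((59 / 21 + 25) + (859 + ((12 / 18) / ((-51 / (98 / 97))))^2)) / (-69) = -1367271634933 / 106383300723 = -12.85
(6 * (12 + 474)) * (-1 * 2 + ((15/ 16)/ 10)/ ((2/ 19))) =-51759/ 16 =-3234.94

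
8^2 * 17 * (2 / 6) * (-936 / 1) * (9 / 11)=-3055104 / 11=-277736.73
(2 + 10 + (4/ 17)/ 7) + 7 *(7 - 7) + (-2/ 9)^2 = 116468/ 9639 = 12.08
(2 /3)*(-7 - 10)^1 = -34 /3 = -11.33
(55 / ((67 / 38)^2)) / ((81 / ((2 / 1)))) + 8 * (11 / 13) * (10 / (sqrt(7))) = 158840 / 363609 + 880 * sqrt(7) / 91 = 26.02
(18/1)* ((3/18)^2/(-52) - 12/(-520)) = 211/520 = 0.41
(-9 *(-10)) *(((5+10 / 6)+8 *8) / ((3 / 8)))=16960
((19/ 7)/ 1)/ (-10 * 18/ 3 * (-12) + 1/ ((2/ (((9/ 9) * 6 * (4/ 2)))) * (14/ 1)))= 19/ 5043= 0.00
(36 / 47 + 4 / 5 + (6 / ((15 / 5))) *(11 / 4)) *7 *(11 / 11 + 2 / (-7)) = 35.33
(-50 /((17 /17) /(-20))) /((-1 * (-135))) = 7.41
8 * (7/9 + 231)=16688/9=1854.22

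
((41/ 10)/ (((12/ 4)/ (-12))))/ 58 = -41/ 145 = -0.28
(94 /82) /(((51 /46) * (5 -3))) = 1081 /2091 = 0.52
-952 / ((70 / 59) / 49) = -196588 / 5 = -39317.60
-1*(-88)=88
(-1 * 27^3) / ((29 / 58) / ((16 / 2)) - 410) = 48.01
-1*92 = -92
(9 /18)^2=1 /4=0.25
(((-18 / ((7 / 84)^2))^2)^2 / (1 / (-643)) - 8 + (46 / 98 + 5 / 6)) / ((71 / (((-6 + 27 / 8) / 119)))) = 8532932146004756401 / 946288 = 9017267624660.52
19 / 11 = 1.73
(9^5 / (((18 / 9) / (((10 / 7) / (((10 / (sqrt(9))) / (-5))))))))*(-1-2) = 189800.36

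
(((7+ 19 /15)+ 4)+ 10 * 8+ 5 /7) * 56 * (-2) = -156208 /15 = -10413.87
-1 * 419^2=-175561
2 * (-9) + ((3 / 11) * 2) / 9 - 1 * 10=-922 / 33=-27.94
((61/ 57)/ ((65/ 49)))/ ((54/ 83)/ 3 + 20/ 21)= 1736609/ 2516930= 0.69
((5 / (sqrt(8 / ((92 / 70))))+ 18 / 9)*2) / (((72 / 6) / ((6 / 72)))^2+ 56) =1 / 5198+ sqrt(805) / 145544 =0.00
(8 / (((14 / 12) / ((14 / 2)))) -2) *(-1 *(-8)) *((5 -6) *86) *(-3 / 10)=9494.40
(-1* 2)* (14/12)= -7/3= -2.33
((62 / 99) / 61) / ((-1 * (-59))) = 0.00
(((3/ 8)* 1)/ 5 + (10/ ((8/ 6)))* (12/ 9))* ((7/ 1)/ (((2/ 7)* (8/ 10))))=19747/ 64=308.55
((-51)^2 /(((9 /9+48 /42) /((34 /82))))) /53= 103173 /10865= 9.50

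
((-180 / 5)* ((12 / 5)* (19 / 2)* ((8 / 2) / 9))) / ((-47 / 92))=167808 / 235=714.08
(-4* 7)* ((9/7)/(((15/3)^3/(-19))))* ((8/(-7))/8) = -684/875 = -0.78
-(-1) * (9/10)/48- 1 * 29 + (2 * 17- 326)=-51357/160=-320.98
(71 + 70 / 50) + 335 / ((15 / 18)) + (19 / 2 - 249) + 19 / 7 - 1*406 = -11787 / 70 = -168.39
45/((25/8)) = 72/5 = 14.40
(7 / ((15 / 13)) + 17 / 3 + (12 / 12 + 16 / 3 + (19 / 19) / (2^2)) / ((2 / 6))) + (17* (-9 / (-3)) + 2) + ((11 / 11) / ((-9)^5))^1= 99773107 / 1180980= 84.48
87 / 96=29 / 32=0.91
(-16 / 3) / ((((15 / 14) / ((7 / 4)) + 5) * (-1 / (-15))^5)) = -7938000 / 11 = -721636.36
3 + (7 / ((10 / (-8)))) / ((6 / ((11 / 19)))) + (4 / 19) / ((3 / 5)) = 267 / 95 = 2.81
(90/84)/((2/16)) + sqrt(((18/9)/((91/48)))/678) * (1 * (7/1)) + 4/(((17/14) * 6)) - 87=-27803/357 + 4 * sqrt(10283)/1469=-77.60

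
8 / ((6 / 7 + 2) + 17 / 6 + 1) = 1.20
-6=-6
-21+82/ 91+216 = 195.90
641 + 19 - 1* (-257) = 917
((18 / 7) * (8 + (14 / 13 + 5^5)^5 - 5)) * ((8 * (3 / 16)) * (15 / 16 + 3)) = 13467635128226444413720977 / 2970344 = 4534032128341513445.49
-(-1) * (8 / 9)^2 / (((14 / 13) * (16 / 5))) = 130 / 567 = 0.23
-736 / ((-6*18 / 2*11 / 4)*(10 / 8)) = 5888 / 1485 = 3.96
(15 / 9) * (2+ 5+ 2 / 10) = 12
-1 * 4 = -4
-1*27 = -27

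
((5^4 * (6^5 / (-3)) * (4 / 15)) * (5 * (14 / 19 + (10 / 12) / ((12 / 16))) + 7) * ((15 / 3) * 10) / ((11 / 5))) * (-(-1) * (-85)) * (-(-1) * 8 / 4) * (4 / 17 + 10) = 57983760000000 / 209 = 277434258373.21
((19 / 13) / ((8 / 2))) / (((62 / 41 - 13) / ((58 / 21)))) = -22591 / 257166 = -0.09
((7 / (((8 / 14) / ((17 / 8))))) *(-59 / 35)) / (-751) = 7021 / 120160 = 0.06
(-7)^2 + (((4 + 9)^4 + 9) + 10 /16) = 28619.62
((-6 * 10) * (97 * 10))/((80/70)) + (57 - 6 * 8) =-50916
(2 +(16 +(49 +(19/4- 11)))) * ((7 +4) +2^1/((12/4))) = 2835/4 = 708.75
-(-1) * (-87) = -87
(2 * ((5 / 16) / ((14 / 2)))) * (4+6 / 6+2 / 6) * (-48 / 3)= -160 / 21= -7.62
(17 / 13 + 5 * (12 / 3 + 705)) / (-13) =-46102 / 169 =-272.79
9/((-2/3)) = -27/2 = -13.50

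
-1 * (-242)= 242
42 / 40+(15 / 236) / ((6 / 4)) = 1289 / 1180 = 1.09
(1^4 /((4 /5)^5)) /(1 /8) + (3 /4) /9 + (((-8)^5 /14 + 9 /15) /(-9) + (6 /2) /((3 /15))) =12075607 /40320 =299.49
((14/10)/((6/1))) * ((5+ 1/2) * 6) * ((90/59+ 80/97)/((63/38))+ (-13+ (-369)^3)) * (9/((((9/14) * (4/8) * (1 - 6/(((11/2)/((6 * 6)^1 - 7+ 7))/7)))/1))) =30687174290597132/775952955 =39547725.27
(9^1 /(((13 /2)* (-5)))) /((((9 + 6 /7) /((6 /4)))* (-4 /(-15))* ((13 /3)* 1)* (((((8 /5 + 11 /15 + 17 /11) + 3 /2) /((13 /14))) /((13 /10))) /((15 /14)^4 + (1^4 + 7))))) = -956808369 /12546665600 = -0.08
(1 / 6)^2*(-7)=-7 / 36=-0.19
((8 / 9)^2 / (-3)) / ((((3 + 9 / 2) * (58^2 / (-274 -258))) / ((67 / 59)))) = 1140608 / 180861255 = 0.01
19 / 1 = 19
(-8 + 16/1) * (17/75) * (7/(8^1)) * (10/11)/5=238/825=0.29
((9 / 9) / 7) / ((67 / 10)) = 10 / 469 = 0.02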